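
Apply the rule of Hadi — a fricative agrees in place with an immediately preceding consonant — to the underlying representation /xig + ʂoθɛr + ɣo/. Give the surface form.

[xigxoθɛrzo]

/ʂ/ is a voiceless retroflex fricative. The preceding trigger /g/ is velar, so /ʂ/ must become velar as well.
The voiceless velar fricative is [x], so /ʂ/ → [x].
The same rule applies at the second boundary: /ɣ/ → [z] next to /r/.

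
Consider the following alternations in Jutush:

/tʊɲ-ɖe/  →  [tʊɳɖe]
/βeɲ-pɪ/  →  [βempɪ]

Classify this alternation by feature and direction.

Comparing underlying and surface forms, /ɲ/ → [ɳ] is the alternation; the neighbouring /ɖ/ is constant.
The change palatal → retroflex matches the place of the following /ɖ/, identifying this as place assimilation.
Manner and voice are unchanged, so the assimilation is partial, not total.
The same holds elsewhere in the data: /ɲ/ → [m] before /p/ (palatal → bilabial, matching bilabial) — only place changes, and always toward the following segment.
The trigger is the following segment, so the direction is regressive (anticipatory).

regressive place assimilation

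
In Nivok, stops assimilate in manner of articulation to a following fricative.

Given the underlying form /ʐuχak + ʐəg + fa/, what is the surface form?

[ʐuχaxʐəɣfa]

The rule targets /k/ (voiceless velar stop), which sits before the trigger /ʐ/ (fricative).
A voiceless velar fricative is [x], so the surface segment is [x].
At the second juncture, /g/ likewise becomes [ɣ] adjacent to /f/.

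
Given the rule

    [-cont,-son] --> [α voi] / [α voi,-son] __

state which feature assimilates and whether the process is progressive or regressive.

The shared variable α links the value of [voi] on the target to the same value on the neighbouring segment, so voicing is the feature that assimilates.
The conditioning segment sits to the left of the focus bar, meaning the trigger precedes the segment that changes — progressive assimilation.

progressive voicing assimilation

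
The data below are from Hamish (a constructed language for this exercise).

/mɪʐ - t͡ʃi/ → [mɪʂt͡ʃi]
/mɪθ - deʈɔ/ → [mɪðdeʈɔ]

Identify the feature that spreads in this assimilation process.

The segment that alternates is /ʐ/, which surfaces as [ʂ] when adjacent to /t͡ʃ/.
The change voiced → voiceless matches the voicing of the following /t͡ʃ/, identifying this as voicing assimilation.
The same holds elsewhere in the data: /θ/ → [ð] before /d/ (voiceless → voiced, matching voiced) — only voicing changes, and always toward the following segment.

voicing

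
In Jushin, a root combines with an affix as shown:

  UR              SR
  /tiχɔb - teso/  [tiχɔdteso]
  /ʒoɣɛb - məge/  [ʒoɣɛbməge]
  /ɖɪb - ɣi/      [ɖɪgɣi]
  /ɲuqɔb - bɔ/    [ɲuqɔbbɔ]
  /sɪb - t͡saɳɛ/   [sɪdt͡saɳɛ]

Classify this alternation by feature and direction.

regressive place assimilation

Underlying /b/ is realised as [d] next to /t/; /t/ itself does not change.
The change bilabial → alveolar matches the place of the following /t/, identifying this as place assimilation.
Manner and voice are unchanged, so the assimilation is partial, not total.
The same holds elsewhere in the data: /b/ → [g] before /ɣ/ (bilabial → velar, matching velar); /b/ → [d] before /t͡s/ (bilabial → alveolar, matching alveolar) — only place changes, and always toward the following segment.
Nothing changes in [ʒoɣɛbməge], [ɲuqɔbbɔ]: there the adjacent consonants already agree in place (/b/ and /m/ are both bilabial; /b/ and /b/ are both bilabial), so these forms are consistent with the same rule.
The trigger is the following segment, so the direction is regressive (anticipatory).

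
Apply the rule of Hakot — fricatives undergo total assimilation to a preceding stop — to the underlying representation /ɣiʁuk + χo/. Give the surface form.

/χ/ is the segment targeted by the rule; it sits immediately after /k/, so it assimilates completely and surfaces as [k].

[ɣiʁukko]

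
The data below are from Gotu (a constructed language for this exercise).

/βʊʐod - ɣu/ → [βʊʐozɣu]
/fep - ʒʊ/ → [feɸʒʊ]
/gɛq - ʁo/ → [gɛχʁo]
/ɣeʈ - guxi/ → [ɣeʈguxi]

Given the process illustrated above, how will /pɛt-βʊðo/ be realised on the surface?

The data show regressive manner assimilation: /d/ → [z] before /ɣ/; /p/ → [ɸ] before /ʒ/; /q/ → [χ] before /ʁ/. In each pair only manner changes, matching the following consonant, while place and voice stay constant.
Nothing changes in [ɣeʈguxi]: there the adjacent consonants already agree in manner (/ʈ/ and /g/ are both stops), so this form is consistent with the same rule.
The rule targets /t/ (voiceless alveolar stop), which sits before the trigger /β/ (fricative).
Changing only its manner to fricative gives [s] — the voiceless alveolar fricative.

[pɛsβʊðo]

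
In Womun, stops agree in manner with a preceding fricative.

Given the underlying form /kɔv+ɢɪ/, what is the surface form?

/ɢ/ is a voiced uvular stop. The preceding trigger /v/ is a fricative, so /ɢ/ must become a fricative as well.
The voiced uvular fricative is [ʁ], so /ɢ/ → [ʁ].

[kɔvʁɪ]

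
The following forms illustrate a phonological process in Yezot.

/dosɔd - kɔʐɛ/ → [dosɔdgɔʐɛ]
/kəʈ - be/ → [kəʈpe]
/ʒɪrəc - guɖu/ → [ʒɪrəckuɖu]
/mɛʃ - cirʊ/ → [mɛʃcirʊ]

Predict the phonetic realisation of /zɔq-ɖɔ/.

[zɔqʈɔ]

The data show progressive voicing assimilation: /k/ → [g] after /d/; /b/ → [p] after /ʈ/; /g/ → [k] after /c/. In each pair only voicing changes, matching the preceding consonant, while place and manner stay constant.
No alternation appears in [mɛʃcirʊ]: there the adjacent consonants already agree in voicing (/c/ and /ʃ/ are both voiceless), so this form is consistent with the same rule.
The rule targets /ɖ/ (voiced retroflex stop), which sits after the trigger /q/ (voiceless).
The voiceless retroflex stop is [ʈ], so /ɖ/ → [ʈ].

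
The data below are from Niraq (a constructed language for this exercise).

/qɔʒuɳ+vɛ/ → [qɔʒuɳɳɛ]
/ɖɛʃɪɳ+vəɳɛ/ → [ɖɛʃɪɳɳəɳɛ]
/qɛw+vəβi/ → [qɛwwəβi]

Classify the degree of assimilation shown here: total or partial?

total assimilation

Underlying /v/ is realised as [ɳ] next to /ɳ/; /ɳ/ itself does not change.
The output [ɳ] is identical to the trigger /ɳ/ — every feature (place, manner, voicing) has been copied — so this is total assimilation.
The other form behaves the same way: /v/ → [w] after /w/ — in each case the output is a copy of the preceding consonant.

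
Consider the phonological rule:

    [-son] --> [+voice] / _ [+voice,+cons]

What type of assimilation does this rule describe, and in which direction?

The target ([-son], obstruents) acquires [+voice] next to a voiced consonant ([+voice,+cons]) — it takes on the voicing of its neighbour, so the feature that spreads is voicing.
Since the environment is written after the underscore, the trigger follows the target; the direction is regressive.

regressive voicing assimilation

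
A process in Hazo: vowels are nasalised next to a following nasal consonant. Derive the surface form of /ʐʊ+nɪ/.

[ʐʊ̃nɪ]

/ʊ/ sits next to the nasal /n/ and is therefore nasalised to [ʊ̃].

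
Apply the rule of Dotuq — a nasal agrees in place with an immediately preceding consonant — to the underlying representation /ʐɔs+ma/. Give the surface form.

The rule targets /m/ (voiced bilabial nasal), which sits after the trigger /s/ (alveolar).
A voiced alveolar nasal is [n], so the surface segment is [n].

[ʐɔsna]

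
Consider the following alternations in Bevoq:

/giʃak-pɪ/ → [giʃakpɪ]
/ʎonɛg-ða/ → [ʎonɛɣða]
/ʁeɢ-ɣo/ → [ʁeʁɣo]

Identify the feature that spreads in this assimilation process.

Underlying /g/ is realised as [ɣ] next to /ð/; /ð/ itself does not change.
/g/ is a stop while /ð/ is a fricative; the output [ɣ] is a fricative, matching the trigger — so the feature that spreads is manner.
Checking the remaining alternation: /ɢ/ → [ʁ] before /ɣ/ (stop → fricative, matching a fricative) — only manner changes, and always toward the following segment.
No alternation appears in [giʃakpɪ]: there the adjacent consonants already agree in manner (/k/ and /p/ are both stops), so this form is consistent with the same rule.

manner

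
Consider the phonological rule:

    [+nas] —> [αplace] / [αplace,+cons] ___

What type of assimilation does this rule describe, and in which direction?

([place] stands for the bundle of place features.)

progressive place assimilation

The shared variable α links the value of the place features (abbreviated [place]) on the target to the same value on the neighbouring segment, so place is the feature that assimilates.
The conditioning segment sits to the left of the focus bar, meaning the trigger precedes the segment that changes — progressive assimilation.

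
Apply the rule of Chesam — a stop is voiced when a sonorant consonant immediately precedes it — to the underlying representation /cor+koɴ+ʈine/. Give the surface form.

[corgoɴɖine]

/k/ is a voiceless velar stop. The preceding trigger /r/ is voiced, so /k/ must become voiced as well.
A voiced velar stop is [g], so the surface segment is [g].
The same rule applies at the second boundary: /ʈ/ → [ɖ] next to /ɴ/.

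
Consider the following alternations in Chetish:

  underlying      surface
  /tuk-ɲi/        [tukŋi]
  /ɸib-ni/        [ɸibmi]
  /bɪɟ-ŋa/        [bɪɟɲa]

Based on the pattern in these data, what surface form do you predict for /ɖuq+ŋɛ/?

[ɖuqɴɛ]

The data show progressive place assimilation: /ɲ/ → [ŋ] after /k/; /n/ → [m] after /b/; /ŋ/ → [ɲ] after /ɟ/. In each pair only place changes, matching the preceding consonant, while manner and voice stay constant.
The rule targets /ŋ/ (voiced velar nasal), which sits after the trigger /q/ (uvular).
The voiced uvular nasal is [ɴ], so /ŋ/ → [ɴ].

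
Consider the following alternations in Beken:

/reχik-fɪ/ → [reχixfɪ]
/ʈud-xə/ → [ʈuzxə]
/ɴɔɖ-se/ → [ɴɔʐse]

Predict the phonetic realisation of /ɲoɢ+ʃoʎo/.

[ɲoʁʃoʎo]

The data show regressive manner assimilation: /k/ → [x] before /f/; /d/ → [z] before /x/; /ɖ/ → [ʐ] before /s/. In each pair only manner changes, matching the following consonant, while place and voice stay constant.
The rule targets /ɢ/ (voiced uvular stop), which sits before the trigger /ʃ/ (fricative).
The voiced uvular fricative is [ʁ], so /ɢ/ → [ʁ].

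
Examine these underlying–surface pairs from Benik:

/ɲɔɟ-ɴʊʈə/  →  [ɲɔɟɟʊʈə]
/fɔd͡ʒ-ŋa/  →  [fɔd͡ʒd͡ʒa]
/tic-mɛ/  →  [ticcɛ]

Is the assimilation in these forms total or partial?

The segment that alternates is /ɴ/, which surfaces as [ɟ] when adjacent to /ɟ/.
The output [ɟ] is identical to the trigger /ɟ/ — every feature (place, manner, voicing) has been copied — so this is total assimilation.
The remaining alternations confirm this: /ŋ/ → [d͡ʒ] after /d͡ʒ/; /m/ → [c] after /c/ — in each case the output is a copy of the preceding consonant.

total assimilation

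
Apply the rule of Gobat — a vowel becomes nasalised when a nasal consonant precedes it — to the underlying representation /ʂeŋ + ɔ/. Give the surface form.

[ʂeŋɔ̃]

The vowel /ɔ/ is adjacent to the preceding nasal /ŋ/, so it acquires [+nasal] and surfaces as [ɔ̃].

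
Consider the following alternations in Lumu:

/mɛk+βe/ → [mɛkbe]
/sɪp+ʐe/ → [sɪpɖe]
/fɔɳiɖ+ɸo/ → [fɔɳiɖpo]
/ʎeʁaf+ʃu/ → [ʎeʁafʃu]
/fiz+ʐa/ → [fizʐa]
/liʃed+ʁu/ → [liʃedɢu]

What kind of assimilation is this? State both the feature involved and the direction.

The segment that alternates is /β/, which surfaces as [b] when adjacent to /k/.
The change fricative → stop matches the manner of the preceding /k/, identifying this as manner assimilation.
Place and voice are unchanged, so the assimilation is partial, not total.
The same holds elsewhere in the data: /ʐ/ → [ɖ] after /p/ (fricative → stop, matching a stop); /ɸ/ → [p] after /ɖ/ (fricative → stop, matching a stop); /ʁ/ → [ɢ] after /d/ (fricative → stop, matching a stop) — only manner changes, and always toward the preceding segment.
Nothing changes in [ʎeʁafʃu], [fizʐa]: there the adjacent consonants already agree in manner (/ʃ/ and /f/ are both fricatives; /ʐ/ and /z/ are both fricatives), so these forms are consistent with the same rule.
The trigger is the preceding segment, so the direction is progressive (perseverative).

progressive manner assimilation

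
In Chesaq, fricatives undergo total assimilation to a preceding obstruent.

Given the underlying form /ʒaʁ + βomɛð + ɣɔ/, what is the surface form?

/β/ is the segment targeted by the rule; it sits immediately after /ʁ/, so it assimilates completely and surfaces as [ʁ].
At the second juncture, /ɣ/ likewise becomes [ð] adjacent to /ð/.

[ʒaʁʁomɛððɔ]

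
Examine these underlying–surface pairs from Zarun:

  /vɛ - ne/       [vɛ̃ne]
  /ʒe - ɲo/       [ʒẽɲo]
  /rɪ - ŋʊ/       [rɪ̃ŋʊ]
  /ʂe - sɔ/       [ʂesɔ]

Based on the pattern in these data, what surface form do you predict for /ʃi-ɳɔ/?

[ʃĩɳɔ]

The data show regressive nasality assimilation (vowel nasalisation): /ɛ/ → [ɛ̃] before /n/; /e/ → [ẽ] before /ɲ/; /ɪ/ → [ɪ̃] before /ŋ/ — a vowel is nasalised by an immediately following nasal consonant.
No change occurs in [ʂesɔ] because the vowel at the boundary is adjacent to an oral consonant, not a nasal (/e/ next to /s/).
The vowel /i/ is adjacent to the following nasal /ɳ/, so it acquires [+nasal] and surfaces as [ĩ].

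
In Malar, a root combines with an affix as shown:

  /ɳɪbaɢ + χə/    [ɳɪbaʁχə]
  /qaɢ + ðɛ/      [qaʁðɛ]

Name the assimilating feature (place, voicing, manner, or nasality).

The segment that alternates is /ɢ/, which surfaces as [ʁ] when adjacent to /χ/.
The change stop → fricative matches the manner of the following /χ/, identifying this as manner assimilation.
Checking the remaining alternation: /ɢ/ → [ʁ] before /ð/ (stop → fricative, matching a fricative) — only manner changes, and always toward the following segment.

manner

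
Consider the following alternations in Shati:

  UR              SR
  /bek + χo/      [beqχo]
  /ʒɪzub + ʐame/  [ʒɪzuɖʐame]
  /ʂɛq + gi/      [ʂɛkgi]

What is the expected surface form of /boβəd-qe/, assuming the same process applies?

The data show regressive place assimilation: /k/ → [q] before /χ/; /b/ → [ɖ] before /ʐ/; /q/ → [k] before /g/. In each pair only place changes, matching the following consonant, while manner and voice stay constant.
/d/ is a voiced alveolar stop. The following trigger /q/ is uvular, so /d/ must become uvular as well.
A voiced uvular stop is [ɢ], so the surface segment is [ɢ].

[boβəɢqe]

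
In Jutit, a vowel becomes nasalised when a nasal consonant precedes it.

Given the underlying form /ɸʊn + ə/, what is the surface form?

/ə/ sits next to the nasal /n/ and is therefore nasalised to [ə̃].

[ɸʊnə̃]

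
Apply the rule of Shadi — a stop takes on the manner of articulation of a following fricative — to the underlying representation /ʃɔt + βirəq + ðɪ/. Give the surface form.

[ʃɔsβirəχðɪ]

The rule targets /t/ (voiceless alveolar stop), which sits before the trigger /β/ (fricative).
A voiceless alveolar fricative is [s], so the surface segment is [s].
At the second juncture, /q/ likewise becomes [χ] adjacent to /ð/.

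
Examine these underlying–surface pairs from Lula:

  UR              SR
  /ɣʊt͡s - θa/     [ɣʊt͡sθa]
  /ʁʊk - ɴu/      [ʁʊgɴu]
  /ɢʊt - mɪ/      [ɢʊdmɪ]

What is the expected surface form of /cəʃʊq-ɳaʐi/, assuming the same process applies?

[cəʃʊɢɳaʐi]

The data show regressive voicing assimilation: /k/ → [g] before /ɴ/; /t/ → [d] before /m/. In each pair only voicing changes, matching the following consonant, while place and manner stay constant.
No alternation appears in [ɣʊt͡sθa]: there the adjacent consonants already agree in voicing (/t͡s/ and /θ/ are both voiceless), so this form is consistent with the same rule.
The rule targets /q/ (voiceless uvular stop), which sits before the trigger /ɳ/ (voiced).
A voiced uvular stop is [ɢ], so the surface segment is [ɢ].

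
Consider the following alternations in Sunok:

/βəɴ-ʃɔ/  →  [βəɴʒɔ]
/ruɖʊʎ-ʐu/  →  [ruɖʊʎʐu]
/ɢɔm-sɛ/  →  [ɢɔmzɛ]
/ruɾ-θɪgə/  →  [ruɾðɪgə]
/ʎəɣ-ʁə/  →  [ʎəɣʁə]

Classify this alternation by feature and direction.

Underlying /ʃ/ is realised as [ʒ] next to /ɴ/; /ɴ/ itself does not change.
/ʃ/ is voiceless while /ɴ/ is voiced; the output [ʒ] is voiced, matching the trigger — so the feature that spreads is voicing.
Place and manner are unchanged, so the assimilation is partial, not total.
The other alternating forms pattern the same way: /s/ → [z] after /m/ (voiceless → voiced, matching voiced); /θ/ → [ð] after /ɾ/ (voiceless → voiced, matching voiced) — only voicing changes, and always toward the preceding segment.
Nothing changes in [ruɖʊʎʐu], [ʎəɣʁə]: there the adjacent consonants already agree in voicing (/ʐ/ and /ʎ/ are both voiced; /ʁ/ and /ɣ/ are both voiced), so these forms are consistent with the same rule.
Since the segment that changes follows the conditioning segment, the assimilation is progressive.

progressive voicing assimilation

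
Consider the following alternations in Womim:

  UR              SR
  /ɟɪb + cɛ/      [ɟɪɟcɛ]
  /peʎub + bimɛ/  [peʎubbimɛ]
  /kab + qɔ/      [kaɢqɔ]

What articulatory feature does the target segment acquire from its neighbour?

place

Underlying /b/ is realised as [ɟ] next to /c/; /c/ itself does not change.
/b/ is bilabial while /c/ is palatal; the output [ɟ] is palatal, matching the trigger — so the feature that spreads is place.
The same holds elsewhere in the data: /b/ → [ɢ] before /q/ (bilabial → uvular, matching uvular) — only place changes, and always toward the following segment.
Nothing changes in [peʎubbimɛ]: there the adjacent consonants already agree in place (/b/ and /b/ are both bilabial), so this form is consistent with the same rule.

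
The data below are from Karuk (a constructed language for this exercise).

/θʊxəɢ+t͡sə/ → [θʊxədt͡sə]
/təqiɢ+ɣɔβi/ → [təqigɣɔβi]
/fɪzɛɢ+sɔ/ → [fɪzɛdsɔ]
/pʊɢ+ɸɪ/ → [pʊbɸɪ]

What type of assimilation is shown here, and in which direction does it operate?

The segment that alternates is /ɢ/, which surfaces as [d] when adjacent to /t͡s/.
The change uvular → alveolar matches the place of the following /t͡s/, identifying this as place assimilation.
Manner and voice are unchanged, so the assimilation is partial, not total.
The other alternating forms pattern the same way: /ɢ/ → [g] before /ɣ/ (uvular → velar, matching velar); /ɢ/ → [d] before /s/ (uvular → alveolar, matching alveolar); /ɢ/ → [b] before /ɸ/ (uvular → bilabial, matching bilabial) — only place changes, and always toward the following segment.
The trigger is the following segment, so the direction is regressive (anticipatory).

regressive place assimilation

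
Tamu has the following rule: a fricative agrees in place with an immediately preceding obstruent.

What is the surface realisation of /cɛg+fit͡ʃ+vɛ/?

[cɛgxit͡ʃʒɛ]

/f/ is a voiceless labiodental fricative. The preceding trigger /g/ is velar, so /f/ must become velar as well.
The voiceless velar fricative is [x], so /f/ → [x].
The same rule applies at the second boundary: /v/ → [ʒ] next to /t͡ʃ/.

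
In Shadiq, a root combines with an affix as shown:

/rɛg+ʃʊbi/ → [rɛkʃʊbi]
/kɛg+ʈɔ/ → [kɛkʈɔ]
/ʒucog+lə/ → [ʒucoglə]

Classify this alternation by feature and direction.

Comparing underlying and surface forms, /g/ → [k] is the alternation; the neighbouring /ʃ/ is constant.
The change voiced → voiceless matches the voicing of the following /ʃ/, identifying this as voicing assimilation.
Place and manner are unchanged, so the assimilation is partial, not total.
The same holds elsewhere in the data: /g/ → [k] before /ʈ/ (voiced → voiceless, matching voiceless) — only voicing changes, and always toward the following segment.
No alternation appears in [ʒucoglə]: there the adjacent consonants already agree in voicing (/g/ and /l/ are both voiced), so this form is consistent with the same rule.
The trigger is the following segment, so the direction is regressive (anticipatory).

regressive voicing assimilation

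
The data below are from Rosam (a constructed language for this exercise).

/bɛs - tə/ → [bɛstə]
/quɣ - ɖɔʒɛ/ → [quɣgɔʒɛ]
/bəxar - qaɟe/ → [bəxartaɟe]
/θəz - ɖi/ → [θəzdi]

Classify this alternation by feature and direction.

Comparing underlying and surface forms, /ɖ/ → [g] is the alternation; the neighbouring /ɣ/ is constant.
/ɖ/ is retroflex while /ɣ/ is velar; the output [g] is velar, matching the trigger — so the feature that spreads is place.
Manner and voice are unchanged, so the assimilation is partial, not total.
Checking the remaining alternations: /q/ → [t] after /r/ (uvular → alveolar, matching alveolar); /ɖ/ → [d] after /z/ (retroflex → alveolar, matching alveolar) — only place changes, and always toward the preceding segment.
No alternation appears in [bɛstə]: there the adjacent consonants already agree in place (/t/ and /s/ are both alveolar), so this form is consistent with the same rule.
The trigger is the preceding segment, so the direction is progressive (perseverative).

progressive place assimilation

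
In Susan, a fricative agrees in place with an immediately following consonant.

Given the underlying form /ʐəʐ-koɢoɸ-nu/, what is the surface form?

/ʐ/ is a voiced retroflex fricative. The following trigger /k/ is velar, so /ʐ/ must become velar as well.
The voiced velar fricative is [ɣ], so /ʐ/ → [ɣ].
At the second juncture, /ɸ/ likewise becomes [s] adjacent to /n/.

[ʐəɣkoɢosnu]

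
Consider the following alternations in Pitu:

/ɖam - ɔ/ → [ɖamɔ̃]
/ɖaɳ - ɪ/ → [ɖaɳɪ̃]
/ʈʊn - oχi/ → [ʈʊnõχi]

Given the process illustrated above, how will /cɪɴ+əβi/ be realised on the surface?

[cɪɴə̃βi]

The data show progressive nasality assimilation (vowel nasalisation): /ɔ/ → [ɔ̃] after /m/; /ɪ/ → [ɪ̃] after /ɳ/; /o/ → [õ] after /n/ — a vowel is nasalised by an immediately preceding nasal consonant.
/ə/ sits next to the nasal /ɴ/ and is therefore nasalised to [ə̃].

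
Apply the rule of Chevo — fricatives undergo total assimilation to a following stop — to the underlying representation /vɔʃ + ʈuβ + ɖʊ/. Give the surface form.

[vɔʈʈuɖɖʊ]

/ʃ/ is the segment targeted by the rule; it sits immediately before /ʈ/, so it assimilates completely and surfaces as [ʈ].
The same rule applies at the second boundary: /β/ → [ɖ] next to /ɖ/.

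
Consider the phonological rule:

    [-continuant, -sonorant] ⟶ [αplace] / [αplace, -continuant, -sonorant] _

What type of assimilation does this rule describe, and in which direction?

The rule copies the place features (abbreviated [place]) from the environment onto the target, so the assimilating feature is place.
The conditioning segment sits to the left of the focus bar, meaning the trigger precedes the segment that changes — progressive assimilation.

progressive place assimilation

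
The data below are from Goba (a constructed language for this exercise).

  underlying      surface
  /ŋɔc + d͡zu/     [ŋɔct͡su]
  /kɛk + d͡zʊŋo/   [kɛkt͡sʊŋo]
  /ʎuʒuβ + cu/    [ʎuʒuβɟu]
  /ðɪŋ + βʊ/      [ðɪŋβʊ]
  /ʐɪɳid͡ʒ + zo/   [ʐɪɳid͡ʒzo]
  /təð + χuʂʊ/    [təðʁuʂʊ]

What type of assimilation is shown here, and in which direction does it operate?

progressive voicing assimilation

The segment that alternates is /d͡z/, which surfaces as [t͡s] when adjacent to /c/.
The change voiced → voiceless matches the voicing of the preceding /c/, identifying this as voicing assimilation.
Place and manner are unchanged, so the assimilation is partial, not total.
Checking the remaining alternations: /d͡z/ → [t͡s] after /k/ (voiced → voiceless, matching voiceless); /c/ → [ɟ] after /β/ (voiceless → voiced, matching voiced); /χ/ → [ʁ] after /ð/ (voiceless → voiced, matching voiced) — only voicing changes, and always toward the preceding segment.
No alternation appears in [ðɪŋβʊ], [ʐɪɳid͡ʒzo]: there the adjacent consonants already agree in voicing (/β/ and /ŋ/ are both voiced; /z/ and /d͡ʒ/ are both voiced), so these forms are consistent with the same rule.
Since the segment that changes follows the conditioning segment, the assimilation is progressive.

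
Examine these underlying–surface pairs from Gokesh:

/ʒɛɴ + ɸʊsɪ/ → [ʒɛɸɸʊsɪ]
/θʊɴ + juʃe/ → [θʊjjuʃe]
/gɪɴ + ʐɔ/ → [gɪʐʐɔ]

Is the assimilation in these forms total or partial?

Comparing underlying and surface forms, /ɴ/ → [ɸ] is the alternation; the neighbouring /ɸ/ is constant.
The output [ɸ] is identical to the trigger /ɸ/ — every feature (place, manner, voicing) has been copied — so this is total assimilation.
The remaining alternations confirm this: /ɴ/ → [j] before /j/; /ɴ/ → [ʐ] before /ʐ/ — in each case the output is a copy of the following consonant.

total assimilation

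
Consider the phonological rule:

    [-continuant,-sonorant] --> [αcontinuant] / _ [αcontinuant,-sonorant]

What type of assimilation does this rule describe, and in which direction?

The shared variable α links the value of [continuant] on the target to that of the neighbouring obstruent. [continuant] distinguishes stops from fricatives — a manner-of-articulation feature — so this is manner assimilation.
The conditioning segment sits to the right of the focus bar, meaning the trigger follows the segment that changes — regressive assimilation.

regressive manner assimilation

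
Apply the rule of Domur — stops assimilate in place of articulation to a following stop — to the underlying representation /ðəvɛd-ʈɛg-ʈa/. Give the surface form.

The rule targets /d/ (voiced alveolar stop), which sits before the trigger /ʈ/ (retroflex).
The voiced retroflex stop is [ɖ], so /d/ → [ɖ].
At the second juncture, /g/ likewise becomes [ɖ] adjacent to /ʈ/.

[ðəvɛɖʈɛɖʈa]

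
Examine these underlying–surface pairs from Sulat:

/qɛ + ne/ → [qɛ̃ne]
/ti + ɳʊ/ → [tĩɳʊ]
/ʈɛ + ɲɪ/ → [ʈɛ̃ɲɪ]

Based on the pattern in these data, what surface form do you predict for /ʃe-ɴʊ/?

The data show regressive nasality assimilation (vowel nasalisation): /ɛ/ → [ɛ̃] before /n/; /i/ → [ĩ] before /ɳ/; /ɛ/ → [ɛ̃] before /ɲ/ — a vowel is nasalised by an immediately following nasal consonant.
The vowel /e/ is adjacent to the following nasal /ɴ/, so it acquires [+nasal] and surfaces as [ẽ].

[ʃẽɴʊ]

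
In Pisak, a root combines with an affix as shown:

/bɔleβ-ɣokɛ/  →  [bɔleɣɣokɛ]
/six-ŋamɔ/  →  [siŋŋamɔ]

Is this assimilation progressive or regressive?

Comparing underlying and surface forms, /β/ → [ɣ] is the alternation; the neighbouring /ɣ/ is constant.
The output [ɣ] is identical to the trigger /ɣ/ — every feature (place, manner, voicing) has been copied — so this is total assimilation.
The other form behaves the same way: /x/ → [ŋ] before /ŋ/ — in each case the output is a copy of the following consonant.
The trigger is the following segment, so the direction is regressive (anticipatory).

regressive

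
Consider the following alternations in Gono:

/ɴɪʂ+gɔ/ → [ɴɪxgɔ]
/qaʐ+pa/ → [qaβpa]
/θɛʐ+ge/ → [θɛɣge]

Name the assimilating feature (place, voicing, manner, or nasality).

place

Comparing underlying and surface forms, /ʂ/ → [x] is the alternation; the neighbouring /g/ is constant.
The change retroflex → velar matches the place of the following /g/, identifying this as place assimilation.
The same holds elsewhere in the data: /ʐ/ → [β] before /p/ (retroflex → bilabial, matching bilabial); /ʐ/ → [ɣ] before /g/ (retroflex → velar, matching velar) — only place changes, and always toward the following segment.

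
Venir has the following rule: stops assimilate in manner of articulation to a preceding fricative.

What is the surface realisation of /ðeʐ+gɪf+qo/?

/g/ is a voiced velar stop. The preceding trigger /ʐ/ is a fricative, so /g/ must become a fricative as well.
A voiced velar fricative is [ɣ], so the surface segment is [ɣ].
The same rule applies at the second boundary: /q/ → [χ] next to /f/.

[ðeʐɣɪfχo]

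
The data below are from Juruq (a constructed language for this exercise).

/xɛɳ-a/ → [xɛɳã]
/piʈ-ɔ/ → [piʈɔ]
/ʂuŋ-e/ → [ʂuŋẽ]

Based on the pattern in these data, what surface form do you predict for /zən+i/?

[zənĩ]

The data show progressive nasality assimilation (vowel nasalisation): /a/ → [ã] after /ɳ/; /e/ → [ẽ] after /ŋ/ — a vowel is nasalised by an immediately preceding nasal consonant.
No change occurs in [piʈɔ] because the vowel at the boundary is adjacent to an oral consonant, not a nasal (/ɔ/ next to /ʈ/).
/i/ sits next to the nasal /n/ and is therefore nasalised to [ĩ].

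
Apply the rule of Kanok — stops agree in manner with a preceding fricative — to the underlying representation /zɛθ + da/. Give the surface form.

/d/ is a voiced alveolar stop. The preceding trigger /θ/ is a fricative, so /d/ must become a fricative as well.
A voiced alveolar fricative is [z], so the surface segment is [z].

[zɛθza]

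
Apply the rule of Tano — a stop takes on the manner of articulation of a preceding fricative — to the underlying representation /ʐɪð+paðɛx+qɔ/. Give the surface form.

/p/ is a voiceless bilabial stop. The preceding trigger /ð/ is a fricative, so /p/ must become a fricative as well.
Changing only its manner to fricative gives [ɸ] — the voiceless bilabial fricative.
At the second juncture, /q/ likewise becomes [χ] adjacent to /x/.

[ʐɪðɸaðɛxχɔ]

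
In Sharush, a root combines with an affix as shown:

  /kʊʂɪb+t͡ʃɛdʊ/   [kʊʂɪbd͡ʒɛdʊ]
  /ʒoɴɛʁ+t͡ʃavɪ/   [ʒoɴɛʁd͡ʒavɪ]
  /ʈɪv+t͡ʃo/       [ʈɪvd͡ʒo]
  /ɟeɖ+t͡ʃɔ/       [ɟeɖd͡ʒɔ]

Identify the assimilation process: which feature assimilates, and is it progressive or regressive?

progressive voicing assimilation

Comparing underlying and surface forms, /t͡ʃ/ → [d͡ʒ] is the alternation; the neighbouring /b/ is constant.
/t͡ʃ/ is voiceless while /b/ is voiced; the output [d͡ʒ] is voiced, matching the trigger — so the feature that spreads is voicing.
Place and manner are unchanged, so the assimilation is partial, not total.
The other alternating forms pattern the same way: /t͡ʃ/ → [d͡ʒ] after /ʁ/ (voiceless → voiced, matching voiced); /t͡ʃ/ → [d͡ʒ] after /v/ (voiceless → voiced, matching voiced); /t͡ʃ/ → [d͡ʒ] after /ɖ/ (voiceless → voiced, matching voiced) — only voicing changes, and always toward the preceding segment.
The trigger is the preceding segment, so the direction is progressive (perseverative).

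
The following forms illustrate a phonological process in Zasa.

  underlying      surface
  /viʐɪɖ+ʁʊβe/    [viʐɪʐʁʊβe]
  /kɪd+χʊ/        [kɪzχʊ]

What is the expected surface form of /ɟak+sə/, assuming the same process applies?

The data show regressive manner assimilation: /ɖ/ → [ʐ] before /ʁ/; /d/ → [z] before /χ/. In each pair only manner changes, matching the following consonant, while place and voice stay constant.
/k/ is a voiceless velar stop. The following trigger /s/ is a fricative, so /k/ must become a fricative as well.
Changing only its manner to fricative gives [x] — the voiceless velar fricative.

[ɟaxsə]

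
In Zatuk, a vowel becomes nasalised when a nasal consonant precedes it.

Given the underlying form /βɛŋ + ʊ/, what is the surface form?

The vowel /ʊ/ is adjacent to the preceding nasal /ŋ/, so it acquires [+nasal] and surfaces as [ʊ̃].

[βɛŋʊ̃]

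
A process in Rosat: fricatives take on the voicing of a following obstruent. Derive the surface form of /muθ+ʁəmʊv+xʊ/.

[muðʁəmʊfxʊ]

The rule targets /θ/ (voiceless dental fricative), which sits before the trigger /ʁ/ (voiced).
Changing only its voicing to voiced gives [ð] — the voiced dental fricative.
The same rule applies at the second boundary: /v/ → [f] next to /x/.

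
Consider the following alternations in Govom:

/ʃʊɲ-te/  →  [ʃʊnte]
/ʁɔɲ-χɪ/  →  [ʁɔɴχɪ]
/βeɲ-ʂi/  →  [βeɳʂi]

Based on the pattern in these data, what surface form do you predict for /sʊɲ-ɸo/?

The data show regressive place assimilation: /ɲ/ → [n] before /t/; /ɲ/ → [ɴ] before /χ/; /ɲ/ → [ɳ] before /ʂ/. In each pair only place changes, matching the following consonant, while manner and voice stay constant.
The rule targets /ɲ/ (voiced palatal nasal), which sits before the trigger /ɸ/ (bilabial).
The voiced bilabial nasal is [m], so /ɲ/ → [m].

[sʊmɸo]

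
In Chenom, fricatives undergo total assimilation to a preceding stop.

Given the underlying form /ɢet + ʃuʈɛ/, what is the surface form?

/ʃ/ is the segment targeted by the rule; it sits immediately after /t/, so it assimilates completely and surfaces as [t].

[ɢettuʈɛ]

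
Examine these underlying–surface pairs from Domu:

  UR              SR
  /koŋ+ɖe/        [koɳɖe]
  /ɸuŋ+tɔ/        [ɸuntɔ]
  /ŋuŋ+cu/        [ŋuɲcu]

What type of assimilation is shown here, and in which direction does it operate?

The segment that alternates is /ŋ/, which surfaces as [ɳ] when adjacent to /ɖ/.
The change velar → retroflex matches the place of the following /ɖ/, identifying this as place assimilation.
Manner and voice are unchanged, so the assimilation is partial, not total.
The other alternating forms pattern the same way: /ŋ/ → [n] before /t/ (velar → alveolar, matching alveolar); /ŋ/ → [ɲ] before /c/ (velar → palatal, matching palatal) — only place changes, and always toward the following segment.
Since the segment that changes precedes the conditioning segment, the assimilation is regressive.

regressive place assimilation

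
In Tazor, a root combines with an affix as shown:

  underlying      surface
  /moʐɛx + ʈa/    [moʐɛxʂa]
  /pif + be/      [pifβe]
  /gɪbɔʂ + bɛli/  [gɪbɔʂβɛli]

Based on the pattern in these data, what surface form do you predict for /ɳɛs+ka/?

[ɳɛsxa]

The data show progressive manner assimilation: /ʈ/ → [ʂ] after /x/; /b/ → [β] after /f/; /b/ → [β] after /ʂ/. In each pair only manner changes, matching the preceding consonant, while place and voice stay constant.
/k/ is a voiceless velar stop. The preceding trigger /s/ is a fricative, so /k/ must become a fricative as well.
A voiceless velar fricative is [x], so the surface segment is [x].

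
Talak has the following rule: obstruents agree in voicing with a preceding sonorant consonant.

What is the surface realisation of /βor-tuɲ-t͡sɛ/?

[βorduɲd͡zɛ]

The rule targets /t/ (voiceless alveolar stop), which sits after the trigger /r/ (voiced).
Changing only its voicing to voiced gives [d] — the voiced alveolar stop.
At the second juncture, /t͡s/ likewise becomes [d͡z] adjacent to /ɲ/.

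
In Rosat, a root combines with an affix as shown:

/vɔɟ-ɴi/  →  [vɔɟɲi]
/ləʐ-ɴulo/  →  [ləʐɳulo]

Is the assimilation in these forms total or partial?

partial assimilation

The segment that alternates is /ɴ/, which surfaces as [ɲ] when adjacent to /ɟ/.
The change uvular → palatal matches the place of the preceding /ɟ/, identifying this as place assimilation.
Manner and voice are unchanged, so the assimilation is partial, not total.
The other alternating form patterns the same way: /ɴ/ → [ɳ] after /ʐ/ (uvular → retroflex, matching retroflex) — only place changes, and always toward the preceding segment.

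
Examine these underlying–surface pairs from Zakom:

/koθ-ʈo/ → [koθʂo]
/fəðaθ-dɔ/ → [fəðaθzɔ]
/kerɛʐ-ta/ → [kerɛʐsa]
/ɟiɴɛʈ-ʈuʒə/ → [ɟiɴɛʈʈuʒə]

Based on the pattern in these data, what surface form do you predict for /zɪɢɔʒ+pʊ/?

[zɪɢɔʒɸʊ]

The data show progressive manner assimilation: /ʈ/ → [ʂ] after /θ/; /d/ → [z] after /θ/; /t/ → [s] after /ʐ/. In each pair only manner changes, matching the preceding consonant, while place and voice stay constant.
Nothing changes in [ɟiɴɛʈʈuʒə]: there the adjacent consonants already agree in manner (/ʈ/ and /ʈ/ are both stops), so this form is consistent with the same rule.
/p/ is a voiceless bilabial stop. The preceding trigger /ʒ/ is a fricative, so /p/ must become a fricative as well.
A voiceless bilabial fricative is [ɸ], so the surface segment is [ɸ].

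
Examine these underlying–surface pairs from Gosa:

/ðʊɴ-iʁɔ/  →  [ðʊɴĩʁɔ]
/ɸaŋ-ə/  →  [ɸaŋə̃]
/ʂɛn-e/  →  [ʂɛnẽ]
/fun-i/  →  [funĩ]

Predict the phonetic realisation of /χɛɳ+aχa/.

The data show progressive nasality assimilation (vowel nasalisation): /i/ → [ĩ] after /ɴ/; /ə/ → [ə̃] after /ŋ/; /e/ → [ẽ] after /n/; /i/ → [ĩ] after /n/ — a vowel is nasalised by an immediately preceding nasal consonant.
/a/ sits next to the nasal /ɳ/ and is therefore nasalised to [ã].

[χɛɳãχa]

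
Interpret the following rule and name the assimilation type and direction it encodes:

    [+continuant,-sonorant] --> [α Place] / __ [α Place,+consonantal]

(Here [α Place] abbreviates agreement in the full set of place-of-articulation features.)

The shared variable α links the value of the place features (abbreviated [Place]) on the target to the same value on the neighbouring segment, so place is the feature that assimilates.
Since the environment is written after the underscore, the trigger follows the target; the direction is regressive.

regressive place assimilation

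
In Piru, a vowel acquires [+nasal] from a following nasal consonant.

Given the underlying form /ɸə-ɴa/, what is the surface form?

[ɸə̃ɴa]

/ə/ sits next to the nasal /ɴ/ and is therefore nasalised to [ə̃].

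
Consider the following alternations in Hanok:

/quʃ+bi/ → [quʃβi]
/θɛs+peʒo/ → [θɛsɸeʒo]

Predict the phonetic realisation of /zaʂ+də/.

[zaʂzə]

The data show progressive manner assimilation: /b/ → [β] after /ʃ/; /p/ → [ɸ] after /s/. In each pair only manner changes, matching the preceding consonant, while place and voice stay constant.
The rule targets /d/ (voiced alveolar stop), which sits after the trigger /ʂ/ (fricative).
Changing only its manner to fricative gives [z] — the voiced alveolar fricative.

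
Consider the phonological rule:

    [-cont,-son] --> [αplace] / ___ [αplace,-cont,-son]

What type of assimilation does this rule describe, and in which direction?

regressive place assimilation

The rule copies the place features (abbreviated [place]) from the environment onto the target, so the assimilating feature is place.
Since the environment is written after the underscore, the trigger follows the target; the direction is regressive.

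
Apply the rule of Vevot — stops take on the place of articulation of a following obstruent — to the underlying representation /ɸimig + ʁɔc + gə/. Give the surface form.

The rule targets /g/ (voiced velar stop), which sits before the trigger /ʁ/ (uvular).
A voiced uvular stop is [ɢ], so the surface segment is [ɢ].
The same rule applies at the second boundary: /c/ → [k] next to /g/.

[ɸimiɢʁɔkgə]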